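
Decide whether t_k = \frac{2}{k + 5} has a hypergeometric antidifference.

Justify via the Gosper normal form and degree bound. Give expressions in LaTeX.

No — key equation has no polynomial f.

r(k) = (k + 5)/(k + 6) after simplifying.
Normal form (A,B,C) = (k + 5, k + 6, 1).
Set up (k + 5)·f(k+1) − (k + 5)·f(k) − (1) = 0.
Bound: deg f ≤ 0.
Write f(k) = c0. Then LHS − RHS = -1, requiring -1 = 0: contradictory. No certificate.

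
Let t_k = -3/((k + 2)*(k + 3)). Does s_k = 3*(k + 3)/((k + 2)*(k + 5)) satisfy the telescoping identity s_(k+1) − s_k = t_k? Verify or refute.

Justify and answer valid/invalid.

s_(k+1) = 3*(k + 4)/((k + 3)*(k + 6))
s_(k+1) − s_k = 3*(-k**2 - 7*k - 14)/(k**4 + 16*k**3 + 91*k**2 + 216*k + 180)
(s_(k+1) − s_k) − t_k = 12*(k + 4)/(k**4 + 16*k**3 + 91*k**2 + 216*k + 180)

Invalid: residual 12*(k + 4)/(k**4 + 16*k**3 + 91*k**2 + 216*k + 180) ≠ 0.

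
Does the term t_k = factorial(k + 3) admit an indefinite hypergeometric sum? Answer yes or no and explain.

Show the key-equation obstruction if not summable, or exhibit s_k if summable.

r(k) = k + 4 after simplifying.
Factor: A=k + 4; B=1; C=1.
Solve (k + 4)·f(k+1) − (1)·f(k) = 1.
deg f ≤ -1 (via 1,0,0).
Negative degree bound (-1): no f exists, t_k not Gosper-summable.

No — key equation has no polynomial f.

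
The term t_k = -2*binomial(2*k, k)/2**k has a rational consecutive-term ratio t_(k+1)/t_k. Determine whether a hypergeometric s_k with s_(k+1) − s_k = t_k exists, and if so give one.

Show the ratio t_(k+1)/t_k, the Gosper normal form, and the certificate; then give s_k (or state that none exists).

no hypergeometric antidifference exists

r(k) = (2*k + 1)/(k + 1) after simplifying.
A = 2*k + 1, B = k + 1, C = 1.
Set up (2*k + 1)·f(k+1) − (k)·f(k) − (1) = 0.
deg f ≤ -1 (via 1,1,0).
Bound -1 < 0, so the key equation has no polynomial solution.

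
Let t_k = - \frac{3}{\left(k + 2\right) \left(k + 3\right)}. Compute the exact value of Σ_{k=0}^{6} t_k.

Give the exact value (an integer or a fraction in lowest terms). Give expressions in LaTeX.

Σ = -7/6

The ratio is (k + 2)/(k + 4).
A = k + 2, B = k + 4, C = 1.
Solve (k + 2)·f(k+1) − (k + 3)·f(k) = 1.
Degrees (1,1,0) ⇒ d ≤ 1.
Solve for f: f(k) = k/2 (degree 1 ≤ 1).
Get s_k = R·t_k = -3*k/(2*k + 4) with R(k) = B(k−1)f(k)/C(k) = k*(k + 3)/2.
Δs = -3/(k**2 + 5*k + 6), as required.
Evaluate s at k=7 and k=0: -7/6 and 0; difference -7/6.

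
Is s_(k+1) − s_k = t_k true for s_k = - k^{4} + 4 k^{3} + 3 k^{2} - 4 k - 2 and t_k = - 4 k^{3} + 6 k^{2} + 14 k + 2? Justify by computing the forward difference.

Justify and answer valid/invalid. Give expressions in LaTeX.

s_(k+1) = k*(-k**3 + 9*k + 10)
s_(k+1) − s_k = -4*k**3 + 6*k**2 + 14*k + 2
(s_(k+1) − s_k) − t_k = 0

valid; difference matches t_k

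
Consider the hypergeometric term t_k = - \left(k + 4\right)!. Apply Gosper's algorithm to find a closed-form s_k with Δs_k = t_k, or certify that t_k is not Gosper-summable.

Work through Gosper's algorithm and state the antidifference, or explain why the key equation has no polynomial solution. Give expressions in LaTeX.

Compute t_(k+1)/t_k: get k + 5.
Take A(k)=k + 5, B(k)=1, C(k)=1.
Need (k + 5)·f(k+1) − (1)·f(k) = 1.
From deg A=1, deg B=0, deg C=0: d=-1.
Negative degree bound (-1): no f exists, t_k not Gosper-summable.

not Gosper-summable; s_k does not exist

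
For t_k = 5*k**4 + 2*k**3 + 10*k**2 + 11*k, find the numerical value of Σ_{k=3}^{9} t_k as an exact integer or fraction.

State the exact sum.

r(k) = (5*k**4 + 22*k**3 + 46*k**2 + 57*k + 28)/(k*(5*k**3 + 2*k**2 + 10*k + 11)) after simplifying.
Gosper form: A/B · C(k+1)/C(k) with A=1, B=1, C=k**4 + 2*k**3/5 + 2*k**2 + 11*k/5.
Key eq: (1)·f(k+1) = (1)·f(k) + (k**4 + 2*k**3/5 + 2*k**2 + 11*k/5).
deg f ≤ 5 (via 0,0,4).
A polynomial solution: f(k) = k*(k - 1)*(k**3 - k**2 + 3*k + 4)/5.
Certificate R = B(k−1)f/C = (k - 1)*(k**3 - k**2 + 3*k + 4)/(5*k**3 + 2*k**2 + 10*k + 11) gives s_k = k*(k**4 - 2*k**3 + 4*k**2 + k - 4).
Check: Δs_k = k*(5*k**3 + 2*k**2 + 10*k + 11). ✓
Sum = s_(10) − s_(3); s_(10) = 84060, s_(3) = 186 ⇒ 83874.

Σ = 83874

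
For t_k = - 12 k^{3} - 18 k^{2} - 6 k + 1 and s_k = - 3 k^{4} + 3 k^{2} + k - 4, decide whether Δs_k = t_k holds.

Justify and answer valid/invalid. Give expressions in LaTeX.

Valid: the claim telescopes to t_k.

s_(k+1) = k - 3*(k + 1)**4 + 3*(k + 1)**2 - 3
s_(k+1) − s_k = -12*k**3 - 18*k**2 - 6*k + 1
(s_(k+1) − s_k) − t_k = 0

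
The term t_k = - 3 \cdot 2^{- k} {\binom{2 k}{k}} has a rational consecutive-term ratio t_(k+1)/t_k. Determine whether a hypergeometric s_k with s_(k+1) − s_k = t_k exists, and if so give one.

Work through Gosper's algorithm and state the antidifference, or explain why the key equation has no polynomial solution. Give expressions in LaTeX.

Compute t_(k+1)/t_k: get (2*k + 1)/(k + 1).
Normal form (A,B,C) = (2*k + 1, k + 1, 1).
Key eq: (2*k + 1)·f(k+1) = (k)·f(k) + (1).
d = -1 from the (1,1,0) case.
d = -1 < 0 ⇒ no nonzero polynomial f; not summable.

no hypergeometric antidifference exists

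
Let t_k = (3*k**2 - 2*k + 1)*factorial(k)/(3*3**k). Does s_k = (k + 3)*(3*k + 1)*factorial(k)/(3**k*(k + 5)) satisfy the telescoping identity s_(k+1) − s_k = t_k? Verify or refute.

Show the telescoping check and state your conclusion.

Invalid: residual -2*(k - 1)*(3*k**2 + 16*k - 2)*factorial(k)/(3*3**k*(k + 5)*(k + 6)) ≠ 0.

s_(k+1) = (k + 4)*(3*k + 4)*factorial(k + 1)/(3*3**k*(k + 6))
s_(k+1) − s_k = (3*k**4 + 25*k**3 + 43*k**2 - 13*k + 26)*factorial(k)/(3*3**k*(k + 5)*(k + 6))
(s_(k+1) − s_k) − t_k = -2*(k - 1)*(3*k**2 + 16*k - 2)*factorial(k)/(3*3**k*(k + 5)*(k + 6))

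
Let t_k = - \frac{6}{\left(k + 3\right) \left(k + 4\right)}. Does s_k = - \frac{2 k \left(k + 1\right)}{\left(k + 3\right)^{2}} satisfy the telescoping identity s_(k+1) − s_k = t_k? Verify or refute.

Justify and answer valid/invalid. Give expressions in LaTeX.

Invalid: residual \frac{4 \left(- k^{2} - k + 9\right)}{k^{4} + 14 k^{3} + 73 k^{2} + 168 k + 144} ≠ 0.

s_(k+1) = -2*(k + 1)*(k + 2)/(k + 4)**2
s_(k+1) − s_k = 2*(k + 1)*(k*(k + 4)**2 - (k + 2)*(k + 3)**2)/((k + 3)**2*(k + 4)**2)
(s_(k+1) − s_k) − t_k = 4*(-k**2 - k + 9)/(k**4 + 14*k**3 + 73*k**2 + 168*k + 144)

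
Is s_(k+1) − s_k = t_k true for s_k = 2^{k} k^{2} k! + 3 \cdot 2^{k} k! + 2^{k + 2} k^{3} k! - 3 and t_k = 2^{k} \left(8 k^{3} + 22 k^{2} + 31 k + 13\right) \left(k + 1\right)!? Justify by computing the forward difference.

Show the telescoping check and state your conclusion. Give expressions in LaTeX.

Valid: the claim telescopes to t_k.

s_(k+1) = 8*2**k*k**4*factorial(k) + 34*2**k*k**3*factorial(k) + 54*2**k*k**2*factorial(k) + 44*2**k*k*factorial(k) + 16*2**k*factorial(k) - 3
s_(k+1) − s_k = 2**k*(8*k**3 + 22*k**2 + 31*k + 13)*factorial(k + 1)
(s_(k+1) − s_k) − t_k = 0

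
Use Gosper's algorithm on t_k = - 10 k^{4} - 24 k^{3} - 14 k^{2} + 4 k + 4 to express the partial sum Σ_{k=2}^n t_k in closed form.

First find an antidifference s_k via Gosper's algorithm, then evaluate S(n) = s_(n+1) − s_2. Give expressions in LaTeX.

S(n) = - 2 n^{5} - 11 n^{4} - 20 n^{3} - 11 n^{2} + 4 n + 40

Ratio r(k) = (5*k**4 + 32*k**3 + 73*k**2 + 68*k + 20)/(5*k**4 + 12*k**3 + 7*k**2 - 2*k - 2).
A = 1, B = 1, C = k**4 + 12*k**3/5 + 7*k**2/5 - 2*k/5 - 2/5.
Solve (1)·f(k+1) − (1)·f(k) = k**4 + 12*k**3/5 + 7*k**2/5 - 2*k/5 - 2/5.
d = 5 from the (0,0,4) case.
Match coefficients ⇒ f(k) = k**2*(k + 1)**2*(2*k - 3)/10.
Get s_k = R·t_k = k**2*(-2*k**3 - k**2 + 4*k + 3) with R(k) = B(k−1)f(k)/C(k) = k**2*(2*k - 3)/(2*(5*k**2 + 2*k - 2)).
Δs = -10*k**4 - 24*k**3 - 14*k**2 + 4*k + 4, as required.
s_(n+1) = -2*n**5 - 11*n**4 - 20*n**3 - 11*n**2 + 4*n + 4 and s_(2) = -36, so S(n) = -2*n**5 - 11*n**4 - 20*n**3 - 11*n**2 + 4*n + 40.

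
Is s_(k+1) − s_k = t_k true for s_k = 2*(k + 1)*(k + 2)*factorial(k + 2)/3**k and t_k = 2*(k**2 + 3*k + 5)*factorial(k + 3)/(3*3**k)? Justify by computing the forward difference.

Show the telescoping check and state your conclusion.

Invalid: residual -2*(k**2 + 2*k + 3)*factorial(k + 2)/(3*3**k) ≠ 0.

s_(k+1) = 2*(k + 2)*(k + 3)*factorial(k + 3)/(3*3**k)
s_(k+1) − s_k = 2*(k + 2)*(k**2 + 3*k + 6)*factorial(k + 2)/(3*3**k)
(s_(k+1) − s_k) − t_k = -2*(k**2 + 2*k + 3)*factorial(k + 2)/(3*3**k)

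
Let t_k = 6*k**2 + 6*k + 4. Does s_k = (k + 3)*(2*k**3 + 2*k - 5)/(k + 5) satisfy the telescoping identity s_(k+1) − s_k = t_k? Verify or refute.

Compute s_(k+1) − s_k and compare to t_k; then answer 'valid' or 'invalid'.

Invalid: residual 2*(-4*k**3 - 36*k**2 - 32*k - 25)/(k**2 + 11*k + 30) ≠ 0.

s_(k+1) = (k + 4)*(2*k + 2*(k + 1)**3 - 3)/(k + 6)
s_(k+1) − s_k = 2*(3*k**4 + 32*k**3 + 89*k**2 + 80*k + 35)/(k**2 + 11*k + 30)
(s_(k+1) − s_k) − t_k = 2*(-4*k**3 - 36*k**2 - 32*k - 25)/(k**2 + 11*k + 30)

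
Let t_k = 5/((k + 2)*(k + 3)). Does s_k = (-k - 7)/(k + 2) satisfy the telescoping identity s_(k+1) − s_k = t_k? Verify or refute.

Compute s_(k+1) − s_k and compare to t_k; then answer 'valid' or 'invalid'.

Valid: the claim telescopes to t_k.

s_(k+1) = (-k - 8)/(k + 3)
s_(k+1) − s_k = 5/(k**2 + 5*k + 6)
(s_(k+1) − s_k) − t_k = 0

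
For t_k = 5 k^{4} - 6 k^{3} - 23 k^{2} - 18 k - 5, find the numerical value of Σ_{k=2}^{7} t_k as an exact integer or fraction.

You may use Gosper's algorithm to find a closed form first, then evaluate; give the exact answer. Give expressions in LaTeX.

t_(k+1)/t_k = (5*k**4 + 14*k**3 - 11*k**2 - 62*k - 47)/(5*k**4 - 6*k**3 - 23*k**2 - 18*k - 5).
Normal form (A,B,C) = (1, 1, k**4 - 6*k**3/5 - 23*k**2/5 - 18*k/5 - 1).
Solve (1)·f(k+1) − (1)·f(k) = k**4 - 6*k**3/5 - 23*k**2/5 - 18*k/5 - 1.
d = 5 from the (0,0,4) case.
Match coefficients ⇒ f(k) = k**2*(k**3 - 4*k**2 - 3*k + 1)/5.
Get s_k = R·t_k = k**2*(k**3 - 4*k**2 - 3*k + 1) with R(k) = B(k−1)f(k)/C(k) = k**2*(k**3 - 4*k**2 - 3*k + 1)/(5*k**4 - 6*k**3 - 23*k**2 - 18*k - 5).
Check: Δs_k = 5*k**4 - 6*k**3 - 23*k**2 - 18*k - 5. ✓
Sum = s_(8) − s_(2); s_(8) = 14912, s_(2) = -52 ⇒ 14964.

Σ = 14964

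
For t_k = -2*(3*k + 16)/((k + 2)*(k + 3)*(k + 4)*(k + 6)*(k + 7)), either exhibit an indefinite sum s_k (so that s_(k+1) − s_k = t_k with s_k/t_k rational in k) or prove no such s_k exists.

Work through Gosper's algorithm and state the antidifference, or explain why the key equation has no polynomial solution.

Step 1: r(k) = (k + 2)*(k + 6)*(3*k + 19)/((k + 5)*(k + 8)*(3*k + 16)).
Factor: A=k + 2; B=k + 8; C=k**2 + 31*k/3 + 80/3.
f must satisfy (k + 2)·f(k+1) − (k + 7)·f(k) = k**2 + 31*k/3 + 80/3.
Degrees (1,1,2) ⇒ d ≤ 5.
Solving with deg f ≤ 5: f(k) = k*(k + 4)*(k + 5)*(k**2 + 11*k + 36)/108.
Certificate R = B(k−1)f/C = k*(k + 4)*(k + 7)*(k**2 + 11*k + 36)/(36*(3*k + 16)) gives s_k = k*(-k**2 - 11*k - 36)/(18*(k**3 + 11*k**2 + 36*k + 36)).
Δs = 2*(-3*k - 16)/(k**5 + 22*k**4 + 185*k**3 + 740*k**2 + 1404*k + 1008), as required.

s_k = k*(-k**2 - 11*k - 36)/(18*(k**3 + 11*k**2 + 36*k + 36))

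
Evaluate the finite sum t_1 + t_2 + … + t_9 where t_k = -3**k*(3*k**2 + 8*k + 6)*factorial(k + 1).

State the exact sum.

Σ = -23570471231994

t_(k+1)/t_k = 3*(3*k**3 + 20*k**2 + 45*k + 34)/(3*k**2 + 8*k + 6).
Normal form (A,B,C) = (3*k + 6, 1, k**2 + 8*k/3 + 2).
Need (3*k + 6)·f(k+1) − (1)·f(k) = k**2 + 8*k/3 + 2.
d = 1 from the (1,0,2) case.
Solve for f: f(k) = k/3 (degree 1 ≤ 1).
So s_k = (B(k−1)f/C)·t_k = (k/(3*k**2 + 8*k + 6))·t_k = -3**k*k*factorial(k + 1).
s_(k+1) − s_k = -3**k*(3*k**2 + 8*k + 6)*factorial(k + 1) = t_k.
Evaluate s at k=10 and k=1: -23570471232000 and -6; difference -23570471231994.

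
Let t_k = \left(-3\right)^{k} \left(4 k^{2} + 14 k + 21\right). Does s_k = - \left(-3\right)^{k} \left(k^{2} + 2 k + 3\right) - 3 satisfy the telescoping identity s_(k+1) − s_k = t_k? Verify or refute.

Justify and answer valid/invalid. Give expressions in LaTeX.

s_(k+1) = 3*(-3)**k*(2*k + (k + 1)**2 + 5) - 3
s_(k+1) − s_k = (-3)**k*(4*k**2 + 14*k + 21)
(s_(k+1) − s_k) − t_k = 0

valid (s_(k+1) − s_k reduces to t_k)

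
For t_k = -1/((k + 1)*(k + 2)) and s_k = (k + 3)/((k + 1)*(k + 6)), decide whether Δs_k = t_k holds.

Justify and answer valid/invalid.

s_(k+1) = (k + 4)/((k + 2)*(k + 7))
s_(k+1) − s_k = (-k**2 - 7*k - 18)/(k**4 + 16*k**3 + 83*k**2 + 152*k + 84)
(s_(k+1) − s_k) − t_k = 6*(k + 4)/(k**4 + 16*k**3 + 83*k**2 + 152*k + 84)

Invalid: residual 6*(k + 4)/(k**4 + 16*k**3 + 83*k**2 + 152*k + 84) ≠ 0.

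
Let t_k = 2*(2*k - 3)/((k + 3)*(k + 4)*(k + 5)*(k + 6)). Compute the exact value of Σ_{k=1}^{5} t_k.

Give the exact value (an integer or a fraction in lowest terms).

Σ = 1/220

The ratio is (k + 3)*(2*k - 1)/((k + 7)*(2*k - 3)).
Take A(k)=k + 3, B(k)=k + 7, C(k)=k - 3/2.
Solve (k + 3)·f(k+1) − (k + 6)·f(k) = k - 3/2.
deg f ≤ 3 (via 1,1,1).
A polynomial solution: f(k) = -k/2.
So s_k = (B(k−1)f/C)·t_k = (-k*(k + 6)/(2*k - 3))·t_k = -2*k/((k + 3)*(k + 4)*(k + 5)).
Verify: 2*(2*k - 3)/(k**4 + 18*k**3 + 119*k**2 + 342*k + 360) matches t_k.
Telescoping: Σ = s_(6) − s_(1) = -2/165 − (-1/60) = 1/220.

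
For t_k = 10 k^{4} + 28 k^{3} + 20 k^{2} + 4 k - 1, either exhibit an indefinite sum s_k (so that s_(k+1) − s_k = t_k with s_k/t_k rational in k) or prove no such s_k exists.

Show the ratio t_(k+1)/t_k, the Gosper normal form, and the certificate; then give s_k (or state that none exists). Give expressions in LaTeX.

s_k = k^{2} \left(2 k^{3} + 2 k^{2} - 4 k - 1\right)

r(k) = (10*k**4 + 68*k**3 + 164*k**2 + 168*k + 61)/(10*k**4 + 28*k**3 + 20*k**2 + 4*k - 1) after simplifying.
So A=1 and B=1, with C=k**4 + 14*k**3/5 + 2*k**2 + 2*k/5 - 1/10.
Solve (1)·f(k+1) − (1)·f(k) = k**4 + 14*k**3/5 + 2*k**2 + 2*k/5 - 1/10.
From deg A=0, deg B=0, deg C=4: d=5.
Solving with deg f ≤ 5: f(k) = k**2*(2*k**3 + 2*k**2 - 4*k - 1)/10.
Then R = B(k−1)f/C = k**2*(2*k**3 + 2*k**2 - 4*k - 1)/(10*k**4 + 28*k**3 + 20*k**2 + 4*k - 1), so s_k = R(k)·t_k = k**2*(2*k**3 + 2*k**2 - 4*k - 1).
Δs = 10*k**4 + 28*k**3 + 20*k**2 + 4*k - 1, as required.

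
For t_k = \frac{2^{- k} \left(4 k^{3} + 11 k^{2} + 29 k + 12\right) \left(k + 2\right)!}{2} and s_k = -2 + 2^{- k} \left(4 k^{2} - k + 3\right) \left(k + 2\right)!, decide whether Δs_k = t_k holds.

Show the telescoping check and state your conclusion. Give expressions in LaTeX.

s_(k+1) = 2**(-k - 1)*(-k + 4*(k + 1)**2 + 2)*factorial(k + 3) - 2
s_(k+1) − s_k = (4*k**3 + 11*k**2 + 29*k + 12)*factorial(k + 2)/(2*2**k)
(s_(k+1) − s_k) − t_k = 0

Valid: the claim telescopes to t_k.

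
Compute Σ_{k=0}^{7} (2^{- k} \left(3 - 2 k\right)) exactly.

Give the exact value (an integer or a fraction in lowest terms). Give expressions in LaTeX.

Σ = 271/128

The ratio is (2*k - 1)/(2*(2*k - 3)).
Gosper form: A/B · C(k+1)/C(k) with A=1/2, B=1, C=k - 3/2.
f must satisfy (1/2)·f(k+1) − (1)·f(k) = k - 3/2.
d = 1 from the (0,0,1) case.
A polynomial solution: f(k) = 1 - 2*k.
Certificate R = B(k−1)f/C = -2*(2*k - 1)/(2*k - 3) gives s_k = 2*(2*k - 1)/2**k.
Verify: (3 - 2*k)/2**k matches t_k.
Sum = s_(8) − s_(0); s_(8) = 15/128, s_(0) = -2 ⇒ 271/128.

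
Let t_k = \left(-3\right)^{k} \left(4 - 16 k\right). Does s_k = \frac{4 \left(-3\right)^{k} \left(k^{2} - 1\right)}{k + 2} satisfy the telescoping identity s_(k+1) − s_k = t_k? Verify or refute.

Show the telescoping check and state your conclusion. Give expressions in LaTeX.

Invalid: residual \frac{\left(-3\right)^{k} \left(16 k^{2} + 32 k - 12\right)}{k^{2} + 5 k + 6} ≠ 0.

s_(k+1) = 12*(-3)**k*k*(-k - 2)/(k + 3)
s_(k+1) − s_k = (-3)**k*(-16*k**3 - 60*k**2 - 44*k + 12)/(k**2 + 5*k + 6)
(s_(k+1) − s_k) − t_k = (-3)**k*(16*k**2 + 32*k - 12)/(k**2 + 5*k + 6)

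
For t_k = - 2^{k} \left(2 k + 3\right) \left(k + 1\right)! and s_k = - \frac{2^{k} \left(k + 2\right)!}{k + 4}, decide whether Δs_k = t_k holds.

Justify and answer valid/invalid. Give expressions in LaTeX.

s_(k+1) = -2**(k + 1)*factorial(k + 3)/(k + 5)
s_(k+1) − s_k = -2**k*(2*k**2 + 13*k + 19)*factorial(k + 2)/((k + 4)*(k + 5))
(s_(k+1) − s_k) − t_k = 2**(k + 1)*(2*k**2 + 11*k + 11)*factorial(k + 1)/((k + 4)*(k + 5))

Invalid: residual \frac{2^{k + 1} \left(2 k^{2} + 11 k + 11\right) \left(k + 1\right)!}{\left(k + 4\right) \left(k + 5\right)} ≠ 0.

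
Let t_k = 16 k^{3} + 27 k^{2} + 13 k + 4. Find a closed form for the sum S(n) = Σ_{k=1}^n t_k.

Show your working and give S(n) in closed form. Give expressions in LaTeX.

S(n) = n \left(4 n^{3} + 17 n^{2} + 24 n + 15\right)

The ratio is (16*k**3 + 75*k**2 + 115*k + 60)/(16*k**3 + 27*k**2 + 13*k + 4).
A = 1, B = 1, C = k**3 + 27*k**2/16 + 13*k/16 + 1/4.
Set up (1)·f(k+1) − (1)·f(k) − (k**3 + 27*k**2/16 + 13*k/16 + 1/4) = 0.
d = 4 from the (0,0,3) case.
Coefficient equations give f(k) = k*(4*k**3 + k**2 - 3*k + 2)/16.
R(k) = B(k−1)·f(k)/C(k) = k*(4*k**3 + k**2 - 3*k + 2)/(16*k**3 + 27*k**2 + 13*k + 4); s_k = R·t_k = k*(4*k**3 + k**2 - 3*k + 2).
s_(k+1) − s_k = 16*k**3 + 27*k**2 + 13*k + 4 = t_k.
Evaluate: s_(n+1) = 4*n**4 + 17*n**3 + 24*n**2 + 15*n + 4; subtract s_(1) = 4 ⇒ S(n) = n*(4*n**3 + 17*n**2 + 24*n + 15).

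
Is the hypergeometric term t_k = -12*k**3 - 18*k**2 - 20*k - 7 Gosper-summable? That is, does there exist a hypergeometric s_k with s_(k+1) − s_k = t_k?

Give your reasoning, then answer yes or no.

Step 1: r(k) = (12*k**3 + 54*k**2 + 92*k + 57)/(12*k**3 + 18*k**2 + 20*k + 7).
A = 1, B = 1, C = k**3 + 3*k**2/2 + 5*k/3 + 7/12.
Set up (1)·f(k+1) − (1)·f(k) − (k**3 + 3*k**2/2 + 5*k/3 + 7/12) = 0.
From deg A=0, deg B=0, deg C=3: d=4.
Match coefficients ⇒ f(k) = k**2*(3*k**2 + 4)/12.
Get s_k = R·t_k = k**2*(-3*k**2 - 4) with R(k) = B(k−1)f(k)/C(k) = k**2*(3*k**2 + 4)/((2*k + 1)*(6*k**2 + 6*k + 7)).
Verify: -12*k**3 - 18*k**2 - 20*k - 7 matches t_k.

Yes. s_k = k**2*(-3*k**2 - 4).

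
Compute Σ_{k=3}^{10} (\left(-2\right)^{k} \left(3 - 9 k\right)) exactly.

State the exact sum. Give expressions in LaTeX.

Σ = -61392

Compute t_(k+1)/t_k: get 2*(-3*k - 2)/(3*k - 1).
A = -2, B = 1, C = k - 1/3.
Solve (-2)·f(k+1) − (1)·f(k) = k - 1/3.
deg f ≤ 1 (via 0,0,1).
Solve for f: f(k) = -(k - 1)/3 (degree 1 ≤ 1).
Get s_k = R·t_k = 3*(-2)**k*(k - 1) with R(k) = B(k−1)f(k)/C(k) = -(k - 1)/(3*k - 1).
Check: Δs_k = (-2)**k*(3 - 9*k). ✓
Telescoping: Σ = s_(11) − s_(3) = -61440 − (-48) = -61392.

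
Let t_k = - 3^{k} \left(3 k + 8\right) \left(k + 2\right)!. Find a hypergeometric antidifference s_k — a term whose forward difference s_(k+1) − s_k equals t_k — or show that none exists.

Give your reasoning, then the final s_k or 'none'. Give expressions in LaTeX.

Ratio r(k) = 3*(k + 3)*(3*k + 11)/(3*k + 8).
Gosper form: A/B · C(k+1)/C(k) with A=3*k + 9, B=1, C=k + 8/3.
Need (3*k + 9)·f(k+1) − (1)·f(k) = k + 8/3.
d = 0 from the (1,0,1) case.
Coefficient equations give f(k) = 1/3.
So s_k = (B(k−1)f/C)·t_k = (1/(3*k + 8))·t_k = -3**k*factorial(k + 2).
Verify: -3**k*(3*k + 8)*factorial(k + 2) matches t_k.

s_k = - 3^{k} \left(k + 2\right)!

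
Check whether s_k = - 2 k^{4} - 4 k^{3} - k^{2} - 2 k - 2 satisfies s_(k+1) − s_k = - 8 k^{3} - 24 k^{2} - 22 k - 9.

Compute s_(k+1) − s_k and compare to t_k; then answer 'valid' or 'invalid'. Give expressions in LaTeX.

valid (s_(k+1) − s_k reduces to t_k)

s_(k+1) = -2*k**4 - 12*k**3 - 25*k**2 - 24*k - 11
s_(k+1) − s_k = -8*k**3 - 24*k**2 - 22*k - 9
(s_(k+1) − s_k) − t_k = 0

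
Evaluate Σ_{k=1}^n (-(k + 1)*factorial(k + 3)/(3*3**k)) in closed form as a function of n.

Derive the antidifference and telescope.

S(n) = 8 - factorial(n + 4)/(3*3**n)

Ratio r(k) = (k + 2)*(k + 4)/(3*(k + 1)).
Factor: A=k/3 + 4/3; B=1; C=k + 1.
Solve (k/3 + 4/3)·f(k+1) − (1)·f(k) = k + 1.
Bound: deg f ≤ 0.
Match coefficients ⇒ f(k) = 3.
R(k) = B(k−1)·f(k)/C(k) = 3/(k + 1); s_k = R·t_k = -factorial(k + 3)/3**k.
s_(k+1) − s_k = -(k + 1)*factorial(k + 3)/(3*3**k) = t_k.
Evaluate: s_(n+1) = -3**(-n - 1)*factorial(n + 4); subtract s_(1) = -8 ⇒ S(n) = 8 - factorial(n + 4)/(3*3**n).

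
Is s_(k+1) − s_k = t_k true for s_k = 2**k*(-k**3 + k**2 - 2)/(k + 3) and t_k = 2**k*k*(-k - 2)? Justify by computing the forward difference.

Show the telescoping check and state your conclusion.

Invalid: residual 2**(k + 1)*(k**3 + 4*k**2 + 8*k - 2)/(k**2 + 7*k + 12) ≠ 0.

s_(k+1) = 2**(k + 1)*(-(k + 1)**3 + (k + 1)**2 - 2)/(k + 4)
s_(k+1) − s_k = 2**k*(-k**4 - 7*k**3 - 18*k**2 - 8*k - 4)/(k**2 + 7*k + 12)
(s_(k+1) − s_k) − t_k = 2**(k + 1)*(k**3 + 4*k**2 + 8*k - 2)/(k**2 + 7*k + 12)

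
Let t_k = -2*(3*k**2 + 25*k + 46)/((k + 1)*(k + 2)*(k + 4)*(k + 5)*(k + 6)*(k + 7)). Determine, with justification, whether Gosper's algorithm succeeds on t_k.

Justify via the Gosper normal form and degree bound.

r(k) = (k + 1)*(k + 4)*(25*k + 3*(k + 1)**2 + 71)/((k + 3)*(k + 8)*(3*k**2 + 25*k + 46)) after simplifying.
So A=k + 1 and B=k + 8, with C=k**3 + 34*k**2/3 + 121*k/3 + 46.
Key eq: (k + 1)·f(k+1) = (k + 7)·f(k) + (k**3 + 34*k**2/3 + 121*k/3 + 46).
d = 6 from the (1,1,3) case.
Solving with deg f ≤ 6: f(k) = k*(k + 2)*(k + 3)*(k + 5)*(k**2 + 11*k + 34)/72.
Then R = B(k−1)f/C = k*(k + 2)*(k + 5)*(k + 7)*(k**2 + 11*k + 34)/(24*(3*k**2 + 25*k + 46)), so s_k = R(k)·t_k = k*(-k**2 - 11*k - 34)/(12*(k**3 + 11*k**2 + 34*k + 24)).
Δs = 2*(-3*k**2 - 25*k - 46)/(k**6 + 25*k**5 + 247*k**4 + 1219*k**3 + 3112*k**2 + 3796*k + 1680), as required.

Yes. s_k = k*(-k**2 - 11*k - 34)/(12*(k**3 + 11*k**2 + 34*k + 24)).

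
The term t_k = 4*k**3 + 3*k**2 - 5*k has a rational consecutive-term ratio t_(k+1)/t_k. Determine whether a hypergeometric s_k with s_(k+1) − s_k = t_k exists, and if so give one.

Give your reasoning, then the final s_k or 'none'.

Compute t_(k+1)/t_k: get (4*k**3 + 15*k**2 + 13*k + 2)/(k*(4*k**2 + 3*k - 5)).
Normal form (A,B,C) = (1, 1, k**3 + 3*k**2/4 - 5*k/4).
f must satisfy (1)·f(k+1) − (1)·f(k) = k**3 + 3*k**2/4 - 5*k/4.
Degrees (0,0,3) ⇒ d ≤ 4.
Solving with deg f ≤ 4: f(k) = k*(k - 1)*(k**2 - 3)/4.
Certificate R = B(k−1)f/C = (k - 1)*(k**2 - 3)/(4*k**2 + 3*k - 5) gives s_k = k*(k**3 - k**2 - 3*k + 3).
Verify: k*(4*k**2 + 3*k - 5) matches t_k.

s_k = k*(k**3 - k**2 - 3*k + 3)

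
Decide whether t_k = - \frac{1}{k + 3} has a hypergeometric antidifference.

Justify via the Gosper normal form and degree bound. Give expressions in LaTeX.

No. Not Gosper-summable.

The ratio is (k + 3)/(k + 4).
Normal form (A,B,C) = (k + 3, k + 4, 1).
Key eq: (k + 3)·f(k+1) = (k + 3)·f(k) + (1).
deg f ≤ 0 (via 1,1,0).
Put f(k) = c0: A·f(k+1) − B(k−1)·f(k) − C = -1; need -1 = 0 — inconsistent ⇒ no f, not summable.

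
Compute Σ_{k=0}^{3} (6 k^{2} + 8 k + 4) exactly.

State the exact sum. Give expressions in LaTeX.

Compute t_(k+1)/t_k: get (3*k**2 + 10*k + 9)/(3*k**2 + 4*k + 2).
A = 1, B = 1, C = k**2 + 4*k/3 + 2/3.
Solve (1)·f(k+1) − (1)·f(k) = k**2 + 4*k/3 + 2/3.
Degrees (0,0,2) ⇒ d ≤ 3.
A polynomial solution: f(k) = k*(2*k**2 + k + 1)/6.
Then R = B(k−1)f/C = k*(2*k**2 + k + 1)/(2*(3*k**2 + 4*k + 2)), so s_k = R(k)·t_k = k*(2*k**2 + k + 1).
s_(k+1) − s_k = 6*k**2 + 8*k + 4 = t_k.
Sum = s_(4) − s_(0); s_(4) = 148, s_(0) = 0 ⇒ 148.

Σ = 148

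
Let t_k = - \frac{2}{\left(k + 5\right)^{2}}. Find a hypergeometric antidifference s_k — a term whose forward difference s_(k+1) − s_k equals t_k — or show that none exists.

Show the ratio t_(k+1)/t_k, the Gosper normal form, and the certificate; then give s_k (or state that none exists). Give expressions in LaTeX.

Compute t_(k+1)/t_k: get (k + 5)**2/(k + 6)**2.
So A=k**2 + 10*k + 25 and B=k**2 + 12*k + 36, with C=1.
Solve (k**2 + 10*k + 25)·f(k+1) − (k**2 + 10*k + 25)·f(k) = 1.
From deg A=2, deg B=2, deg C=0: d=0.
f = c0 ⇒ A·f(k+1) − B(k−1)·f(k) − C = -1. The system {-1 = 0} is inconsistent; no antidifference.

not Gosper-summable; s_k does not exist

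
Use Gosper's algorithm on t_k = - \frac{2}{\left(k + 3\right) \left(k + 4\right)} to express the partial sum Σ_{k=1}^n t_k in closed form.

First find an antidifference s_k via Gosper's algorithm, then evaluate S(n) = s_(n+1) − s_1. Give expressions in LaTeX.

S(n) = - \frac{n}{2 n + 8}

r(k) = (k + 3)/(k + 5) after simplifying.
Take A(k)=k + 3, B(k)=k + 5, C(k)=1.
Key eq: (k + 3)·f(k+1) = (k + 4)·f(k) + (1).
Bound: deg f ≤ 1.
Solve for f: f(k) = k/3 (degree 1 ≤ 1).
So s_k = (B(k−1)f/C)·t_k = (k*(k + 4)/3)·t_k = -2*k/(3*k + 9).
Δs = -2/(k**2 + 7*k + 12), as required.
s_(n+1) = 2*(-n - 1)/(3*(n + 4)) and s_(1) = -1/6, so S(n) = -n/(2*n + 8).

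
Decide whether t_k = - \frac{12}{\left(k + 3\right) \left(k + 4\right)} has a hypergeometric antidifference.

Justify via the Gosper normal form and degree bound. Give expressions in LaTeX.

Compute t_(k+1)/t_k: get (k + 3)/(k + 5).
Factor: A=k + 3; B=k + 5; C=1.
Need (k + 3)·f(k+1) − (k + 4)·f(k) = 1.
d = 1 from the (1,1,0) case.
Match coefficients ⇒ f(k) = k/3.
R(k) = B(k−1)·f(k)/C(k) = k*(k + 4)/3; s_k = R·t_k = -4*k/(k + 3).
Δs = -12/(k**2 + 7*k + 12), as required.

Yes. s_k = - \frac{4 k}{k + 3}.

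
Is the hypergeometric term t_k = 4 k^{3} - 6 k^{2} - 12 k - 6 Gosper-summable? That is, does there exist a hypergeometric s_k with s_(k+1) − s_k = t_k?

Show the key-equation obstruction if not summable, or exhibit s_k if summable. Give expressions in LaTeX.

Yes. s_k = k \left(k^{3} - 4 k^{2} - 2 k - 1\right).

Step 1: r(k) = (2*k**3 + 3*k**2 - 6*k - 10)/(2*k**3 - 3*k**2 - 6*k - 3).
So A=1 and B=1, with C=k**3 - 3*k**2/2 - 3*k - 3/2.
Solve (1)·f(k+1) − (1)·f(k) = k**3 - 3*k**2/2 - 3*k - 3/2.
deg f ≤ 4 (via 0,0,3).
A polynomial solution: f(k) = k*(k**3 - 4*k**2 - 2*k - 1)/4.
So s_k = (B(k−1)f/C)·t_k = (k*(k**3 - 4*k**2 - 2*k - 1)/(2*(2*k**3 - 3*k**2 - 6*k - 3)))·t_k = k*(k**3 - 4*k**2 - 2*k - 1).
Check: Δs_k = 4*k**3 - 6*k**2 - 12*k - 6. ✓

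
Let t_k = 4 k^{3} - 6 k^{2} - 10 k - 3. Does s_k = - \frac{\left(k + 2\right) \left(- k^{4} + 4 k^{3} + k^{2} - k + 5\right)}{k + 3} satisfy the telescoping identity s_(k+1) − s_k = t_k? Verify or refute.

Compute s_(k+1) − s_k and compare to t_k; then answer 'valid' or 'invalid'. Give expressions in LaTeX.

Invalid: residual \frac{- 3 k^{4} - 10 k^{3} + 27 k^{2} + 34 k + 4}{k^{2} + 7 k + 12} ≠ 0.

s_(k+1) = (k**5 + 3*k**4 - 7*k**3 - 30*k**2 - 35*k - 24)/(k + 4)
s_(k+1) − s_k = (4*k**5 + 19*k**4 - 14*k**3 - 118*k**2 - 107*k - 32)/(k**2 + 7*k + 12)
(s_(k+1) − s_k) − t_k = (-3*k**4 - 10*k**3 + 27*k**2 + 34*k + 4)/(k**2 + 7*k + 12)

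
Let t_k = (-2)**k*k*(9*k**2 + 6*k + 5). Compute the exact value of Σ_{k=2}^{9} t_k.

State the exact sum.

Compute t_(k+1)/t_k: get 2*(-9*k**3 - 33*k**2 - 44*k - 20)/(k*(9*k**2 + 6*k + 5)).
Take A(k)=-2, B(k)=1, C(k)=k**3 + 2*k**2/3 + 5*k/9.
f must satisfy (-2)·f(k+1) − (1)·f(k) = k**3 + 2*k**2/3 + 5*k/9.
From deg A=0, deg B=0, deg C=3: d=3.
Solve for f: f(k) = -k*(k - 1)*(3*k - 1)/9 (degree 3 ≤ 3).
Then R = B(k−1)f/C = -(k - 1)*(3*k - 1)/(9*k**2 + 6*k + 5), so s_k = R(k)·t_k = (-2)**k*k*(-3*k**2 + 4*k - 1).
Verify: (-2)**k*k*(9*k**2 + 6*k + 5) matches t_k.
Σ_(k=2)^(9) t_k = s_(10) − s_(2) = -2672640 − (-40) = -2672600.

Σ = -2672600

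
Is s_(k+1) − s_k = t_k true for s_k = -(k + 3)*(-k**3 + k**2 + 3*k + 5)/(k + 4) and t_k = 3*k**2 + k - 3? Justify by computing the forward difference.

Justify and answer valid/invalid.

Invalid: residual (-2*k**3 - 14*k**2 - 4*k + 7)/(k**2 + 9*k + 20) ≠ 0.

s_(k+1) = (k**4 + 6*k**3 + 6*k**2 - 16*k - 32)/(k + 5)
s_(k+1) − s_k = (3*k**4 + 26*k**3 + 52*k**2 - 11*k - 53)/(k**2 + 9*k + 20)
(s_(k+1) − s_k) − t_k = (-2*k**3 - 14*k**2 - 4*k + 7)/(k**2 + 9*k + 20)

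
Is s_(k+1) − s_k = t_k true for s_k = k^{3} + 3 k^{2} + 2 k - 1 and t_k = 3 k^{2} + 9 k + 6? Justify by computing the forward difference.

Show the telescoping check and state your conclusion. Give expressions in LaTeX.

valid; difference matches t_k

s_(k+1) = k**3 + 6*k**2 + 11*k + 5
s_(k+1) − s_k = 3*k**2 + 9*k + 6
(s_(k+1) − s_k) − t_k = 0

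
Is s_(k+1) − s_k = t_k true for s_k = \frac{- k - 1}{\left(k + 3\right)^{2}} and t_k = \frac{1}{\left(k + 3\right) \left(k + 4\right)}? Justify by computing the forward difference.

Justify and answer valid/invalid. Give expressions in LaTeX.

s_(k+1) = (-k - 2)/(k + 4)**2
s_(k+1) − s_k = (k**2 + 3*k - 2)/(k**4 + 14*k**3 + 73*k**2 + 168*k + 144)
(s_(k+1) − s_k) − t_k = 2*(-2*k - 7)/(k**4 + 14*k**3 + 73*k**2 + 168*k + 144)

Invalid: residual \frac{2 \left(- 2 k - 7\right)}{k^{4} + 14 k^{3} + 73 k^{2} + 168 k + 144} ≠ 0.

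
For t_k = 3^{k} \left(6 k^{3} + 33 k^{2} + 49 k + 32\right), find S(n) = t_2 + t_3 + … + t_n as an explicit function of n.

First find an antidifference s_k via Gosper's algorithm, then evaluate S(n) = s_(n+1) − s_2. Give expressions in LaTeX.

S(n) = 9 \cdot 3^{n} n^{3} + 36 \cdot 3^{n} n^{2} + 51 \cdot 3^{n} n + 36 \cdot 3^{n} - 396

Step 1: r(k) = 3*(6*k**3 + 51*k**2 + 133*k + 120)/(6*k**3 + 33*k**2 + 49*k + 32).
A = 3, B = 1, C = k**3 + 11*k**2/2 + 49*k/6 + 16/3.
Solve (3)·f(k+1) − (1)·f(k) = k**3 + 11*k**2/2 + 49*k/6 + 16/3.
d = 3 from the (0,0,3) case.
Solving with deg f ≤ 3: f(k) = (3*k**3 + 3*k**2 + 2*k + 4)/6.
Certificate R = B(k−1)f/C = (3*k**3 + 3*k**2 + 2*k + 4)/(6*k**3 + 33*k**2 + 49*k + 32) gives s_k = 3**k*(3*k**3 + 3*k**2 + 2*k + 4).
Check: Δs_k = 3**k*(6*k**3 + 33*k**2 + 49*k + 32). ✓
Telescope: S(n) = s_(n+1) − s_(2) = 3**(n + 1)*(3*n**3 + 12*n**2 + 17*n + 12) − (396) = 9*3**n*n**3 + 36*3**n*n**2 + 51*3**n*n + 36*3**n - 396.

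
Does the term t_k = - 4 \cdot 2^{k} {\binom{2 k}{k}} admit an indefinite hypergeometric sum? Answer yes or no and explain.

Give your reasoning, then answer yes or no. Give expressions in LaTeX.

t_(k+1)/t_k = 4*(2*k + 1)/(k + 1).
Take A(k)=8*k + 4, B(k)=k + 1, C(k)=1.
Need (8*k + 4)·f(k+1) − (k)·f(k) = 1.
From deg A=1, deg B=1, deg C=0: d=-1.
deg f ≤ -1 is impossible — no certificate.

No; the degree bound rules out any f.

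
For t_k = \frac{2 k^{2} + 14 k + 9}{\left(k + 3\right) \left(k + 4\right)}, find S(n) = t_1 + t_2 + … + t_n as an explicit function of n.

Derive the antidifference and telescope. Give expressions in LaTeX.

r(k) = (k + 3)*(14*k + 2*(k + 1)**2 + 23)/((k + 5)*(2*k**2 + 14*k + 9)) after simplifying.
A = k + 3, B = k + 5, C = k**2 + 7*k + 9/2.
Set up (k + 3)·f(k+1) − (k + 4)·f(k) − (k**2 + 7*k + 9/2) = 0.
Bound: deg f ≤ 2.
Solve for f: f(k) = k*(2*k + 1)/2 (degree 2 ≤ 2).
R(k) = B(k−1)·f(k)/C(k) = k*(k + 4)*(2*k + 1)/(2*k**2 + 14*k + 9); s_k = R·t_k = k*(2*k + 1)/(k + 3).
Verify: (2*k**2 + 14*k + 9)/(k**2 + 7*k + 12) matches t_k.
s_(n+1) = (2*n**2 + 5*n + 3)/(n + 4) and s_(1) = 3/4, so S(n) = n*(8*n + 17)/(4*(n + 4)).

S(n) = \frac{n \left(8 n + 17\right)}{4 \left(n + 4\right)}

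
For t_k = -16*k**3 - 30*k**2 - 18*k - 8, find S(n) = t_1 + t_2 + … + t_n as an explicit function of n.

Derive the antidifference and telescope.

t_(k+1)/t_k = (8*k**3 + 39*k**2 + 63*k + 36)/(8*k**3 + 15*k**2 + 9*k + 4).
Factor: A=1; B=1; C=k**3 + 15*k**2/8 + 9*k/8 + 1/2.
f must satisfy (1)·f(k+1) − (1)·f(k) = k**3 + 15*k**2/8 + 9*k/8 + 1/2.
d = 4 from the (0,0,3) case.
Coefficient equations give f(k) = k*(2*k**3 + k**2 - k + 2)/8.
Certificate R = B(k−1)f/C = k*(2*k**3 + k**2 - k + 2)/(8*k**3 + 15*k**2 + 9*k + 4) gives s_k = 2*k*(-2*k**3 - k**2 + k - 2).
s_(k+1) − s_k = -16*k**3 - 30*k**2 - 18*k - 8 = t_k.
Evaluate: s_(n+1) = -4*n**4 - 18*n**3 - 28*n**2 - 22*n - 8; subtract s_(1) = -8 ⇒ S(n) = 2*n*(-2*n**3 - 9*n**2 - 14*n - 11).

S(n) = 2*n*(-2*n**3 - 9*n**2 - 14*n - 11)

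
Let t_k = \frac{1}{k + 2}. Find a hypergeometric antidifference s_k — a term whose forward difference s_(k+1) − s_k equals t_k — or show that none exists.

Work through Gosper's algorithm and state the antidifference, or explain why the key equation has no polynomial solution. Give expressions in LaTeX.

none — t_k is not Gosper-summable

t_(k+1)/t_k = (k + 2)/(k + 3).
Normal form (A,B,C) = (k + 2, k + 3, 1).
Key eq: (k + 2)·f(k+1) = (k + 2)·f(k) + (1).
From deg A=1, deg B=1, deg C=0: d=0.
Write f(k) = c0. Then LHS − RHS = -1, requiring -1 = 0: contradictory. No certificate.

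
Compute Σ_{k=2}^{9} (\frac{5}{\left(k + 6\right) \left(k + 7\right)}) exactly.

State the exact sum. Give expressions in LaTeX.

Step 1: r(k) = (k + 6)/(k + 8).
Normal form (A,B,C) = (k + 6, k + 8, 1).
Need (k + 6)·f(k+1) − (k + 7)·f(k) = 1.
From deg A=1, deg B=1, deg C=0: d=1.
Solving with deg f ≤ 1: f(k) = k/6.
Certificate R = B(k−1)f/C = k*(k + 7)/6 gives s_k = 5*k/(6*(k + 6)).
Verify: 5/(k**2 + 13*k + 42) matches t_k.
Telescoping: Σ = s_(10) − s_(2) = 25/48 − (5/24) = 5/16.

Σ = 5/16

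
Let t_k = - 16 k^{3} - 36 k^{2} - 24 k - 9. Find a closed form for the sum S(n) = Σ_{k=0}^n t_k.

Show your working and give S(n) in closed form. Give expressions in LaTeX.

S(n) = - 4 n^{4} - 20 n^{3} - 34 n^{2} - 27 n - 9

Compute t_(k+1)/t_k: get (16*k**3 + 84*k**2 + 144*k + 85)/(16*k**3 + 36*k**2 + 24*k + 9).
Gosper form: A/B · C(k+1)/C(k) with A=1, B=1, C=k**3 + 9*k**2/4 + 3*k/2 + 9/16.
Need (1)·f(k+1) − (1)·f(k) = k**3 + 9*k**2/4 + 3*k/2 + 9/16.
Degrees (0,0,3) ⇒ d ≤ 4.
A polynomial solution: f(k) = k*(4*k**3 + 4*k**2 - 2*k + 3)/16.
R(k) = B(k−1)·f(k)/C(k) = k*(4*k**3 + 4*k**2 - 2*k + 3)/((2*k + 3)*(8*k**2 + 6*k + 3)); s_k = R·t_k = k*(-4*k**3 - 4*k**2 + 2*k - 3).
Check: Δs_k = -16*k**3 - 36*k**2 - 24*k - 9. ✓
Telescope: S(n) = s_(n+1) − s_(0) = -4*n**4 - 20*n**3 - 34*n**2 - 27*n - 9 − (0) = -4*n**4 - 20*n**3 - 34*n**2 - 27*n - 9.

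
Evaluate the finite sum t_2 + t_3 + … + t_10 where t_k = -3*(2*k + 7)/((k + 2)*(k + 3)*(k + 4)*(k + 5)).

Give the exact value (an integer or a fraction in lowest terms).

Σ = -57/520

Ratio r(k) = (k + 2)*(2*k + 9)/((k + 6)*(2*k + 7)).
So A=k + 2 and B=k + 6, with C=k + 7/2.
f must satisfy (k + 2)·f(k+1) − (k + 5)·f(k) = k + 7/2.
deg f ≤ 3 (via 1,1,1).
Solving with deg f ≤ 3: f(k) = k*(k + 3)*(k + 6)/16.
Get s_k = R·t_k = 3*k*(-k - 6)/(8*(k**2 + 6*k + 8)) with R(k) = B(k−1)f(k)/C(k) = k*(k + 3)*(k + 5)*(k + 6)/(8*(2*k + 7)).
Δs = 3*(-2*k - 7)/(k**4 + 14*k**3 + 71*k**2 + 154*k + 120), as required.
Σ_(k=2)^(10) t_k = s_(11) − s_(2) = -187/520 − (-1/4) = -57/520.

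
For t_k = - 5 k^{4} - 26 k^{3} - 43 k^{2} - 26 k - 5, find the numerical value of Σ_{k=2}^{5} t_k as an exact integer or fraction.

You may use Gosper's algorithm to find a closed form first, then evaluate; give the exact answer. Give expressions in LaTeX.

Σ = -13420

Ratio r(k) = (5*k**4 + 46*k**3 + 151*k**2 + 210*k + 105)/(5*k**4 + 26*k**3 + 43*k**2 + 26*k + 5).
Normal form (A,B,C) = (1, 1, k**4 + 26*k**3/5 + 43*k**2/5 + 26*k/5 + 1).
Set up (1)·f(k+1) − (1)·f(k) − (k**4 + 26*k**3/5 + 43*k**2/5 + 26*k/5 + 1) = 0.
Bound: deg f ≤ 5.
Solving with deg f ≤ 5: f(k) = k*(k**2 + k - 1)*(k**2 + 3*k + 1)/5.
Get s_k = R·t_k = k*(-k**4 - 4*k**3 - 3*k**2 + 2*k + 1) with R(k) = B(k−1)f(k)/C(k) = k*(k**2 + k - 1)/(5*k**2 + 11*k + 5).
Check: Δs_k = -5*k**4 - 26*k**3 - 43*k**2 - 26*k - 5. ✓
Sum = s_(6) − s_(2); s_(6) = -13530, s_(2) = -110 ⇒ -13420.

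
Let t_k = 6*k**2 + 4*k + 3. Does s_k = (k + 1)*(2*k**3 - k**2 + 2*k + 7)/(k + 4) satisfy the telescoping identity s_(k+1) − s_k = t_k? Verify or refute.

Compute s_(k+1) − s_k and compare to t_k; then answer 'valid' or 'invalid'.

Invalid: residual 3*(-4*k**3 - 29*k**2 - 17*k - 5)/(k**2 + 9*k + 20) ≠ 0.

s_(k+1) = (k + 2)*(2*k + 2*(k + 1)**3 - (k + 1)**2 + 9)/(k + 5)
s_(k+1) − s_k = (6*k**4 + 46*k**3 + 72*k**2 + 56*k + 45)/(k**2 + 9*k + 20)
(s_(k+1) − s_k) − t_k = 3*(-4*k**3 - 29*k**2 - 17*k - 5)/(k**2 + 9*k + 20)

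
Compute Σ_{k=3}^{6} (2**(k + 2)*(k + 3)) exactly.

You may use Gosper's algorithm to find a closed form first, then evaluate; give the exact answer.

Compute t_(k+1)/t_k: get 2*(k + 4)/(k + 3).
A = 2, B = 1, C = k + 3.
Set up (2)·f(k+1) − (1)·f(k) − (k + 3) = 0.
d = 1 from the (0,0,1) case.
Coefficient equations give f(k) = k + 1.
R(k) = B(k−1)·f(k)/C(k) = (k + 1)/(k + 3); s_k = R·t_k = 2**(k + 2)*(k + 1).
Check: Δs_k = 2**(k + 2)*(k + 3). ✓
Sum = s_(7) − s_(3); s_(7) = 4096, s_(3) = 128 ⇒ 3968.

Σ = 3968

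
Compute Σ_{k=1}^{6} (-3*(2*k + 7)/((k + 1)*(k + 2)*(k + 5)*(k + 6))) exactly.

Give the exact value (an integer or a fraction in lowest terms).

Σ = -7/32

Ratio r(k) = (k + 1)*(k + 5)*(2*k + 9)/((k + 3)*(k + 7)*(2*k + 7)).
Gosper form: A/B · C(k+1)/C(k) with A=k + 1, B=k + 7, C=k**3 + 21*k**2/2 + 73*k/2 + 42.
Key eq: (k + 1)·f(k+1) = (k + 6)·f(k) + (k**3 + 21*k**2/2 + 73*k/2 + 42).
d = 5 from the (1,1,3) case.
Coefficient equations give f(k) = k*(k + 2)*(k + 3)*(k + 4)*(k + 6)/10.
R(k) = B(k−1)·f(k)/C(k) = k*(k + 2)*(k + 6)**2/(5*(2*k + 7)); s_k = R·t_k = 3*k*(-k - 6)/(5*(k**2 + 6*k + 5)).
Verify: 3*(-2*k - 7)/(k**4 + 14*k**3 + 65*k**2 + 112*k + 60) matches t_k.
Σ_(k=1)^(6) t_k = s_(7) − s_(1) = -91/160 − (-7/20) = -7/32.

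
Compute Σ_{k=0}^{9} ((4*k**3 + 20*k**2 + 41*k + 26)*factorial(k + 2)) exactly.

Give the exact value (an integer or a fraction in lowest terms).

r(k) = (4*k**4 + 44*k**3 + 189*k**2 + 370*k + 273)/(4*k**3 + 20*k**2 + 41*k + 26) after simplifying.
Gosper form: A/B · C(k+1)/C(k) with A=k + 3, B=1, C=k**3 + 5*k**2 + 41*k/4 + 13/2.
Set up (k + 3)·f(k+1) − (1)·f(k) − (k**3 + 5*k**2 + 41*k/4 + 13/2) = 0.
deg f ≤ 2 (via 1,0,3).
Solve for f: f(k) = (2*k + 1)**2/4 (degree 2 ≤ 2).
R(k) = B(k−1)·f(k)/C(k) = (2*k + 1)**2/(4*k**3 + 20*k**2 + 41*k + 26); s_k = R·t_k = (2*k + 1)**2*factorial(k + 2).
Verify: (4*k**3 + 20*k**2 + 41*k + 26)*factorial(k + 2) matches t_k.
Σ_(k=0)^(9) t_k = s_(10) − s_(0) = 211239705600 − (2) = 211239705598.

Σ = 211239705598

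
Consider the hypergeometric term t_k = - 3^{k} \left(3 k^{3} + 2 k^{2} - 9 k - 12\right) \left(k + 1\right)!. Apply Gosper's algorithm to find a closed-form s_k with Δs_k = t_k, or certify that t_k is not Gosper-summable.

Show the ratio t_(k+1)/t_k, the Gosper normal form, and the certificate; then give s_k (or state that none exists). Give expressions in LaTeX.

The ratio is 3*(3*k**4 + 17*k**3 + 26*k**2 - 8*k - 32)/(3*k**3 + 2*k**2 - 9*k - 12).
Gosper form: A/B · C(k+1)/C(k) with A=3*k + 6, B=1, C=k**3 + 2*k**2/3 - 3*k - 4.
Key eq: (3*k + 6)·f(k+1) = (1)·f(k) + (k**3 + 2*k**2/3 - 3*k - 4).
From deg A=1, deg B=0, deg C=3: d=2.
Solve for f: f(k) = k*(k - 3)/3 (degree 2 ≤ 2).
R(k) = B(k−1)·f(k)/C(k) = k*(k - 3)/(3*k**3 + 2*k**2 - 9*k - 12); s_k = R·t_k = -3**k*k*(k - 3)*factorial(k + 1).
Δs = -3**k*(3*k**3 + 2*k**2 - 9*k - 12)*factorial(k + 1), as required.

s_k = - 3^{k} k \left(k - 3\right) \left(k + 1\right)!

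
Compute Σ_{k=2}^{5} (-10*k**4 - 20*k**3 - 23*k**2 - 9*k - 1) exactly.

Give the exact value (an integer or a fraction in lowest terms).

Ratio r(k) = (10*k**4 + 60*k**3 + 143*k**2 + 155*k + 63)/(10*k**4 + 20*k**3 + 23*k**2 + 9*k + 1).
Take A(k)=1, B(k)=1, C(k)=k**4 + 2*k**3 + 23*k**2/10 + 9*k/10 + 1/10.
Set up (1)·f(k+1) − (1)·f(k) − (k**4 + 2*k**3 + 23*k**2/10 + 9*k/10 + 1/10) = 0.
Degrees (0,0,4) ⇒ d ≤ 5.
Coefficient equations give f(k) = k**2*(2*k**3 + k - 2)/10.
Then R = B(k−1)f/C = k**2*(2*k**3 + k - 2)/(10*k**4 + 20*k**3 + 23*k**2 + 9*k + 1), so s_k = R(k)·t_k = k**2*(-2*k**3 - k + 2).
Δs = -10*k**4 - 20*k**3 - 23*k**2 - 9*k - 1, as required.
Telescoping: Σ = s_(6) − s_(2) = -15696 − (-64) = -15632.

Σ = -15632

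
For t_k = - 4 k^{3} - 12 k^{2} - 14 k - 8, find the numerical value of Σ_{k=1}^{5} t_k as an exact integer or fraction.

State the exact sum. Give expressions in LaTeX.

Σ = -1810

The ratio is (2*k**3 + 12*k**2 + 25*k + 19)/(2*k**3 + 6*k**2 + 7*k + 4).
A = 1, B = 1, C = k**3 + 3*k**2 + 7*k/2 + 2.
Set up (1)·f(k+1) − (1)·f(k) − (k**3 + 3*k**2 + 7*k/2 + 2) = 0.
From deg A=0, deg B=0, deg C=3: d=4.
Solving with deg f ≤ 4: f(k) = k*(k**3 + 2*k**2 + 2*k + 3)/4.
So s_k = (B(k−1)f/C)·t_k = (k*(k**3 + 2*k**2 + 2*k + 3)/(2*(2*k**3 + 6*k**2 + 7*k + 4)))·t_k = k*(-k**3 - 2*k**2 - 2*k - 3).
Δs = -4*k**3 - 12*k**2 - 14*k - 8, as required.
Sum = s_(6) − s_(1); s_(6) = -1818, s_(1) = -8 ⇒ -1810.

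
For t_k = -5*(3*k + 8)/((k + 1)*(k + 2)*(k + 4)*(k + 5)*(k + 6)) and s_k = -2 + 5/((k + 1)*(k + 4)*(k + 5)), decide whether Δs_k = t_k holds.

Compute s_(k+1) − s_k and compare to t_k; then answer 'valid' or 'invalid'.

Valid: the claim telescopes to t_k.

s_(k+1) = -2 + 5/((k + 2)*(k + 5)*(k + 6))
s_(k+1) − s_k = 5*(-3*k - 8)/(k**5 + 18*k**4 + 121*k**3 + 372*k**2 + 508*k + 240)
(s_(k+1) − s_k) − t_k = 0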